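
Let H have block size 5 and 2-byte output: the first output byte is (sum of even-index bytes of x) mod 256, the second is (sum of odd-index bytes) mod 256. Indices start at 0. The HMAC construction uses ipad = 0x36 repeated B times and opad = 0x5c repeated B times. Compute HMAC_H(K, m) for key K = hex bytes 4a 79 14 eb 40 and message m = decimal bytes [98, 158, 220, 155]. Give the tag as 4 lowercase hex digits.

e429

Key hex bytes 4a 79 14 eb 40 is exactly B = 5 bytes: K' = 4a 79 14 eb 40.
K' ⊕ ipad = 7c 4f 22 dd 76.  K' ⊕ opad = 16 25 48 b7 1c.
Inner input = (K'⊕ipad) ∥ m = 7c 4f 22 dd 76 ∥ 62 9e dc 9b.
Inner hash: even-index sum = 589 mod 256 = 77; odd-index sum = 618 mod 256 = 106 → 4d 6a.
Outer input = (K'⊕opad) ∥ inner = 16 25 48 b7 1c ∥ 4d 6a.
Outer hash (tag): even-index sum = 228 mod 256 = 228; odd-index sum = 297 mod 256 = 41 → e4 29.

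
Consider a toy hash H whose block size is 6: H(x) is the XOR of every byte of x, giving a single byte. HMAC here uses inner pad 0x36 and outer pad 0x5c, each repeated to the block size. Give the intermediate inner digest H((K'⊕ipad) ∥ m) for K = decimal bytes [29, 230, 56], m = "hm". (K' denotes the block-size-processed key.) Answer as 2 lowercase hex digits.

Key decimal bytes [29, 230, 56] = 1d e6 38 is 3 bytes ≤ B = 6; zero-pad to 6 bytes: K' = 1d e6 38 00 00 00.
K' ⊕ ipad = 2b d0 0e 36 36 36.
Inner input = 2b d0 0e 36 36 36 ∥ 68 6d.
Inner hash: XOR 2b⊕d0⊕0e⊕36⊕36⊕36⊕68⊕6d = c6.

c6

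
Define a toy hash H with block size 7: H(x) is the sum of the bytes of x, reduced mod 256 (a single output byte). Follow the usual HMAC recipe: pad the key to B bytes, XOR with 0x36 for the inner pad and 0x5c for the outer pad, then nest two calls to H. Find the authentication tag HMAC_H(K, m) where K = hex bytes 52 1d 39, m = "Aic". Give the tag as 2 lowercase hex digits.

a7

Key hex bytes 52 1d 39 is 3 bytes ≤ B = 7; zero-pad to 7 bytes: K' = 52 1d 39 00 00 00 00.
K' ⊕ ipad = 64 2b 0f 36 36 36 36.  K' ⊕ opad = 0e 41 65 5c 5c 5c 5c.
Inner input = (K'⊕ipad) ∥ m = 64 2b 0f 36 36 36 36 ∥ 41 69 63.
Inner hash: sum = 100+43+15+54+54+54+54+65+105+99 = 643; mod 256 = 131 → 83.
Outer input = (K'⊕opad) ∥ inner = 0e 41 65 5c 5c 5c 5c ∥ 83.
Outer hash (tag): sum = 14+65+101+92+92+92+92+131 = 679; mod 256 = 167 → a7.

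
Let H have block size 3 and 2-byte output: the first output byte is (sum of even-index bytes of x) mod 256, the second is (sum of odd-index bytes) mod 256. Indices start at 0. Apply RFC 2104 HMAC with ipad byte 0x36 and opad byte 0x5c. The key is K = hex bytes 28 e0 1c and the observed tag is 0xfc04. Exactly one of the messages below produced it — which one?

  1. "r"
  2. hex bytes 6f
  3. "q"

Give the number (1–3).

Key hex bytes 28 e0 1c is exactly B = 3 bytes: K' = 28 e0 1c.
K' ⊕ ipad = 1e d6 2a; K' ⊕ opad = 74 bc 40.
m1: inner = H(1e d6 2a 72) = 48 48; tag = H(74 bc 40 48 48) = fc04 ← matches
m2: inner = H(1e d6 2a 6f) = 48 45; tag = H(74 bc 40 48 45) = f904
m3: inner = H(1e d6 2a 71) = 48 47; tag = H(74 bc 40 48 47) = fb04

1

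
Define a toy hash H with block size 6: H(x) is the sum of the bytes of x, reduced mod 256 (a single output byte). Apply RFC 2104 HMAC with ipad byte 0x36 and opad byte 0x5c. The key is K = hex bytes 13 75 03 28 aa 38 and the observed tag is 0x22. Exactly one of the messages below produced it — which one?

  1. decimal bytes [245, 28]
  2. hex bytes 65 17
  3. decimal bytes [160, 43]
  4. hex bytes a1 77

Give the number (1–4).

Key hex bytes 13 75 03 28 aa 38 is exactly B = 6 bytes: K' = 13 75 03 28 aa 38.
K' ⊕ ipad = 25 43 35 1e 9c 0e; K' ⊕ opad = 4f 29 5f 74 f6 64.
m1: inner = H(25 43 35 1e 9c 0e f5 1c) = 76; tag = H(4f 29 5f 74 f6 64 76) = 1b
m2: inner = H(25 43 35 1e 9c 0e 65 17) = e1; tag = H(4f 29 5f 74 f6 64 e1) = 86
m3: inner = H(25 43 35 1e 9c 0e a0 2b) = 30; tag = H(4f 29 5f 74 f6 64 30) = d5
m4: inner = H(25 43 35 1e 9c 0e a1 77) = 7d; tag = H(4f 29 5f 74 f6 64 7d) = 22 ← matches

4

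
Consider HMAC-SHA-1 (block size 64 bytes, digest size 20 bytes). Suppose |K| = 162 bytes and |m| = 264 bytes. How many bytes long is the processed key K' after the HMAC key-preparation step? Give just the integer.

Key is 162 > 64 bytes, so it is hashed to 20 bytes then zero-padded to 64: |K'| = 64.

64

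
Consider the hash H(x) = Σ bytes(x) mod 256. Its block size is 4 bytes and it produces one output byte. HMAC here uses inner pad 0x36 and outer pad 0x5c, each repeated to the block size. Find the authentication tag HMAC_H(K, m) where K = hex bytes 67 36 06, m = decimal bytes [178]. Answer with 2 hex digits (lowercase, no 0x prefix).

c4

Key hex bytes 67 36 06 is 3 bytes ≤ B = 4; zero-pad to 4 bytes: K' = 67 36 06 00.
K' ⊕ ipad = 51 00 30 36.  K' ⊕ opad = 3b 6a 5a 5c.
Inner input = (K'⊕ipad) ∥ m = 51 00 30 36 ∥ b2.
Inner hash: sum = 81+0+48+54+178 = 361; mod 256 = 105 → 69.
Outer input = (K'⊕opad) ∥ inner = 3b 6a 5a 5c ∥ 69.
Outer hash (tag): sum = 59+106+90+92+105 = 452; mod 256 = 196 → c4.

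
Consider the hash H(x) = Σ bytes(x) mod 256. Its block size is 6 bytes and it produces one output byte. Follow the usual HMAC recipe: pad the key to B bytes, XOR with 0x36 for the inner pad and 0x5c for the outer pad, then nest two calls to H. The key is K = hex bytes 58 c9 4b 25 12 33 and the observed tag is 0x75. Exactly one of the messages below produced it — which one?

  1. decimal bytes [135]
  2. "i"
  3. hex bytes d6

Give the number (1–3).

Key hex bytes 58 c9 4b 25 12 33 is exactly B = 6 bytes: K' = 58 c9 4b 25 12 33.
K' ⊕ ipad = 6e ff 7d 13 24 05; K' ⊕ opad = 04 95 17 79 4e 6f.
m1: inner = H(6e ff 7d 13 24 05 87) = ad; tag = H(04 95 17 79 4e 6f ad) = 93
m2: inner = H(6e ff 7d 13 24 05 69) = 8f; tag = H(04 95 17 79 4e 6f 8f) = 75 ← matches
m3: inner = H(6e ff 7d 13 24 05 d6) = fc; tag = H(04 95 17 79 4e 6f fc) = e2

2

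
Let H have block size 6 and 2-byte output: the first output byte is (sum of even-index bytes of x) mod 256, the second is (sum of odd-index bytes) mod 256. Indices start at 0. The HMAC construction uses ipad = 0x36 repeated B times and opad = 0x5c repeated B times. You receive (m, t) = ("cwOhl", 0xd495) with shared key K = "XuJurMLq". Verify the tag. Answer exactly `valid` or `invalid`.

valid

Key "XuJurMLq" = 58 75 4a 75 72 4d 4c 71 is 8 bytes > B = 6, so hash it first: H(key) = 60 a8, then zero-pad to 6 bytes: K' = 60 a8 00 00 00 00.
K' ⊕ ipad = 56 9e 36 36 36 36; K' ⊕ opad = 3c f4 5c 5c 5c 5c.
Inner hash: even-index sum = 480 mod 256 = 224; odd-index sum = 489 mod 256 = 233 → e0 e9.
Outer hash (recomputed tag): even-index sum = 468 mod 256 = 212; odd-index sum = 661 mod 256 = 149 → d4 95.
Recomputed tag = d495; claimed = d495 → match.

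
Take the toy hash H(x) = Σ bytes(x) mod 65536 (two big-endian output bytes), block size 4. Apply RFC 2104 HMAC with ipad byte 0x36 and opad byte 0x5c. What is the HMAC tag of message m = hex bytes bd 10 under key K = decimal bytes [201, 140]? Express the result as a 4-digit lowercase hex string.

Key decimal bytes [201, 140] = c9 8c is 2 bytes ≤ B = 4; zero-pad to 4 bytes: K' = c9 8c 00 00.
K' ⊕ ipad = ff ba 36 36.  K' ⊕ opad = 95 d0 5c 5c.
Inner input = (K'⊕ipad) ∥ m = ff ba 36 36 ∥ bd 10.
Inner hash: sum = 255+186+54+54+189+16 = 754 → 02 f2.
Outer input = (K'⊕opad) ∥ inner = 95 d0 5c 5c ∥ 02 f2.
Outer hash (tag): sum = 149+208+92+92+2+242 = 785 → 03 11.

0311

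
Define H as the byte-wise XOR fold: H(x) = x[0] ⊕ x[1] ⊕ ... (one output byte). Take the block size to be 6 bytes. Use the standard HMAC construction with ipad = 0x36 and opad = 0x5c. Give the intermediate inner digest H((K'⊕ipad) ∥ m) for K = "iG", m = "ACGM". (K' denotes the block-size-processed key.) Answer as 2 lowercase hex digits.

26

Key "iG" = 69 47 is 2 bytes ≤ B = 6; zero-pad to 6 bytes: K' = 69 47 00 00 00 00.
K' ⊕ ipad = 5f 71 36 36 36 36.
Inner input = 5f 71 36 36 36 36 ∥ 41 43 47 4d.
Inner hash: XOR 5f⊕71⊕36⊕36⊕36⊕36⊕41⊕43⊕47⊕4d = 26.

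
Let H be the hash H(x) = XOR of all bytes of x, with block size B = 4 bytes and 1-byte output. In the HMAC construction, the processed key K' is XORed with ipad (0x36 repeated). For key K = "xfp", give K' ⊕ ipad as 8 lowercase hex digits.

4e504636

Key "xfp" = 78 66 70 is 3 bytes ≤ B = 4; zero-pad to 4 bytes: K' = 78 66 70 00.
XOR each byte with 0x36: 78⊕36=4e, 66⊕36=50, 70⊕36=46, 00⊕36=36.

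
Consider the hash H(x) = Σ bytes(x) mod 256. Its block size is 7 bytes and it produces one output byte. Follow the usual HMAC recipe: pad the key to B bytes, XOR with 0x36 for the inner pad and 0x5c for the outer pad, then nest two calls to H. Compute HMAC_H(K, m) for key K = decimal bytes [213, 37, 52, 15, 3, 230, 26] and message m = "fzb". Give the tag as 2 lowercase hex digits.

Key decimal bytes [213, 37, 52, 15, 3, 230, 26] = d5 25 34 0f 03 e6 1a is exactly B = 7 bytes: K' = d5 25 34 0f 03 e6 1a.
K' ⊕ ipad = e3 13 02 39 35 d0 2c.  K' ⊕ opad = 89 79 68 53 5f ba 46.
Inner input = (K'⊕ipad) ∥ m = e3 13 02 39 35 d0 2c ∥ 66 7a 62.
Inner hash: sum = 227+19+2+57+53+208+44+102+122+98 = 932; mod 256 = 164 → a4.
Outer input = (K'⊕opad) ∥ inner = 89 79 68 53 5f ba 46 ∥ a4.
Outer hash (tag): sum = 137+121+104+83+95+186+70+164 = 960; mod 256 = 192 → c0.

c0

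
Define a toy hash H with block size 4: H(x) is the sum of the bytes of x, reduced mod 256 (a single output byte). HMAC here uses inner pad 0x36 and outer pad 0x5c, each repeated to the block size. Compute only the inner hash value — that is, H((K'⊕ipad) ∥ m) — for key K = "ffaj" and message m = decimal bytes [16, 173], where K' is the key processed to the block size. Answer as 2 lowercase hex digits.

10

Key "ffaj" = 66 66 61 6a is exactly B = 4 bytes: K' = 66 66 61 6a.
K' ⊕ ipad = 50 50 57 5c.
Inner input = 50 50 57 5c ∥ 10 ad.
Inner hash: sum = 80+80+87+92+16+173 = 528; mod 256 = 16 → 10.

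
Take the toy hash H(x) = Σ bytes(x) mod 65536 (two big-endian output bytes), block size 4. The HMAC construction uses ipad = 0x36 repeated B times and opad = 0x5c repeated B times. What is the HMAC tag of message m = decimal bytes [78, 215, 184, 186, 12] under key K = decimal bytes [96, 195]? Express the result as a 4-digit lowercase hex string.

01f1

Key decimal bytes [96, 195] = 60 c3 is 2 bytes ≤ B = 4; zero-pad to 4 bytes: K' = 60 c3 00 00.
K' ⊕ ipad = 56 f5 36 36.  K' ⊕ opad = 3c 9f 5c 5c.
Inner input = (K'⊕ipad) ∥ m = 56 f5 36 36 ∥ 4e d7 b8 ba 0c.
Inner hash: sum = 86+245+54+54+78+215+184+186+12 = 1114 → 04 5a.
Outer input = (K'⊕opad) ∥ inner = 3c 9f 5c 5c ∥ 04 5a.
Outer hash (tag): sum = 60+159+92+92+4+90 = 497 → 01 f1.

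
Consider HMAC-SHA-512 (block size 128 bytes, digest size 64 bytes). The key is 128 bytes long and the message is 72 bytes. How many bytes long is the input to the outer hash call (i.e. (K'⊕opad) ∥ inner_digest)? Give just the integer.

192

Key is 128 ≤ 128 bytes, zero-padded: |K'| = 128.
Outer input = (K'⊕opad) ∥ H(inner) → 128 + 64 = 192 bytes.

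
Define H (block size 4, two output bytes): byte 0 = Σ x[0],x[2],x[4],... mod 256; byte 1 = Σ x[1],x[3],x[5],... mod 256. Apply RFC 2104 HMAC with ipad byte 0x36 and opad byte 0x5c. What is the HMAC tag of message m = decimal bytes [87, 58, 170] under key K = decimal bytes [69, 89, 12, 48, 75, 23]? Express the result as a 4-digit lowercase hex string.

fd5e

Key decimal bytes [69, 89, 12, 48, 75, 23] = 45 59 0c 30 4b 17 is 6 bytes > B = 4, so hash it first: H(key) = 9c a0, then zero-pad to 4 bytes: K' = 9c a0 00 00.
K' ⊕ ipad = aa 96 36 36.  K' ⊕ opad = c0 fc 5c 5c.
Inner input = (K'⊕ipad) ∥ m = aa 96 36 36 ∥ 57 3a aa.
Inner hash: even-index sum = 481 mod 256 = 225; odd-index sum = 262 mod 256 = 6 → e1 06.
Outer input = (K'⊕opad) ∥ inner = c0 fc 5c 5c ∥ e1 06.
Outer hash (tag): even-index sum = 509 mod 256 = 253; odd-index sum = 350 mod 256 = 94 → fd 5e.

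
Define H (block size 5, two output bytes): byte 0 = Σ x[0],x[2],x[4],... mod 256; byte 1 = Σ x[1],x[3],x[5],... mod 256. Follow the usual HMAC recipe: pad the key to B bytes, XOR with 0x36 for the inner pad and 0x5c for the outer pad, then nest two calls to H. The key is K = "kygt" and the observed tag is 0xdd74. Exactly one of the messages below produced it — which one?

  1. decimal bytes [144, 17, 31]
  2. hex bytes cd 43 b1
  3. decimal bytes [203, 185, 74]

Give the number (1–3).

2

Key "kygt" = 6b 79 67 74 is 4 bytes ≤ B = 5; zero-pad to 5 bytes: K' = 6b 79 67 74 00.
K' ⊕ ipad = 5d 4f 51 42 36; K' ⊕ opad = 37 25 3b 28 5c.
m1: inner = H(5d 4f 51 42 36 90 11 1f) = f5 40; tag = H(37 25 3b 28 5c f5 40) = 0e42
m2: inner = H(5d 4f 51 42 36 cd 43 b1) = 27 0f; tag = H(37 25 3b 28 5c 27 0f) = dd74 ← matches
m3: inner = H(5d 4f 51 42 36 cb b9 4a) = 9d a6; tag = H(37 25 3b 28 5c 9d a6) = 74ea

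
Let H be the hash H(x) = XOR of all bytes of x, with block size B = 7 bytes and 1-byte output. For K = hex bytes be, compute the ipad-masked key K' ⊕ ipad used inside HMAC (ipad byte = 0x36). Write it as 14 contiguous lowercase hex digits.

88363636363636

Key hex bytes be is 1 byte ≤ B = 7; zero-pad to 7 bytes: K' = be 00 00 00 00 00 00.
XOR each byte with 0x36: be⊕36=88, 00⊕36=36, 00⊕36=36, 00⊕36=36, 00⊕36=36, 00⊕36=36, 00⊕36=36.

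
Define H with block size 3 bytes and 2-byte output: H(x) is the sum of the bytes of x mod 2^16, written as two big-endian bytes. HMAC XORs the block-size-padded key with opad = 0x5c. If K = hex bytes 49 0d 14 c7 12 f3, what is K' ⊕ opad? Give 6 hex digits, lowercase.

Key hex bytes 49 0d 14 c7 12 f3 is 6 bytes > B = 3, so hash it first: H(key) = 02 36, then zero-pad to 3 bytes: K' = 02 36 00.
XOR each byte with 0x5c: 02⊕5c=5e, 36⊕5c=6a, 00⊕5c=5c.

5e6a5c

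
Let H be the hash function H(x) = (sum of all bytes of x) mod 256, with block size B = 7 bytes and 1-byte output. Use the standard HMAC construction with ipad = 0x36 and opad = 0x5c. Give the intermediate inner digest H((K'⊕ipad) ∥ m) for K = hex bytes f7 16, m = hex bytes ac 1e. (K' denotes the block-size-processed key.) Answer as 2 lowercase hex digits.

b9

Key hex bytes f7 16 is 2 bytes ≤ B = 7; zero-pad to 7 bytes: K' = f7 16 00 00 00 00 00.
K' ⊕ ipad = c1 20 36 36 36 36 36.
Inner input = c1 20 36 36 36 36 36 ∥ ac 1e.
Inner hash: sum = 193+32+54+54+54+54+54+172+30 = 697; mod 256 = 185 → b9.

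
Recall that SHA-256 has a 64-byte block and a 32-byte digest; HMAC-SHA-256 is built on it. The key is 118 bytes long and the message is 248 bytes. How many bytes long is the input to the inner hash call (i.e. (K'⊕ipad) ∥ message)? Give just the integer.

Key is 118 > 64 bytes, so it is hashed to 32 bytes then zero-padded to 64: |K'| = 64.
Inner input = (K'⊕ipad) ∥ m → 64 + 248 = 312 bytes.

312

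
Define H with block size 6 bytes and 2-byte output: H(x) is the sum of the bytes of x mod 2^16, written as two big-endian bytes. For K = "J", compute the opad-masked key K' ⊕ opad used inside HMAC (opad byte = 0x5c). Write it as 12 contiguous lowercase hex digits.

165c5c5c5c5c

Key "J" = 4a is 1 byte ≤ B = 6; zero-pad to 6 bytes: K' = 4a 00 00 00 00 00.
XOR each byte with 0x5c: 4a⊕5c=16, 00⊕5c=5c, 00⊕5c=5c, 00⊕5c=5c, 00⊕5c=5c, 00⊕5c=5c.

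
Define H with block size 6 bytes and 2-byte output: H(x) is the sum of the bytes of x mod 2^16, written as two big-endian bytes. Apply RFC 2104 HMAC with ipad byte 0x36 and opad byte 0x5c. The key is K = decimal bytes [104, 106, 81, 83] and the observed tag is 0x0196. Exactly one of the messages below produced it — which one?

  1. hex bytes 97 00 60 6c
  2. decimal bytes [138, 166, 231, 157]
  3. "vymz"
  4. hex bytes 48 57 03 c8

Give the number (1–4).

1

Key decimal bytes [104, 106, 81, 83] = 68 6a 51 53 is 4 bytes ≤ B = 6; zero-pad to 6 bytes: K' = 68 6a 51 53 00 00.
K' ⊕ ipad = 5e 5c 67 65 36 36; K' ⊕ opad = 34 36 0d 0f 5c 5c.
m1: inner = H(5e 5c 67 65 36 36 97 00 60 6c) = 03 55; tag = H(34 36 0d 0f 5c 5c 03 55) = 0196 ← matches
m2: inner = H(5e 5c 67 65 36 36 8a a6 e7 9d) = 04 a6; tag = H(34 36 0d 0f 5c 5c 04 a6) = 01e8
m3: inner = H(5e 5c 67 65 36 36 76 79 6d 7a) = 03 c8; tag = H(34 36 0d 0f 5c 5c 03 c8) = 0209
m4: inner = H(5e 5c 67 65 36 36 48 57 03 c8) = 03 5c; tag = H(34 36 0d 0f 5c 5c 03 5c) = 019d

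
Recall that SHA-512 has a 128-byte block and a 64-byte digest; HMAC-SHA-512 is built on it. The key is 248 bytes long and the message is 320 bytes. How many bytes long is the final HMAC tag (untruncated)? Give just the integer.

The tag is one SHA-512 digest: 64 bytes.

64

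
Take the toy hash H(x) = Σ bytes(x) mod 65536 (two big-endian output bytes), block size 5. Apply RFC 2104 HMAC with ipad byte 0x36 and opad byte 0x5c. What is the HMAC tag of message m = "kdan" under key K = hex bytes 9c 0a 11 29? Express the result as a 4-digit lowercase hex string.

Key hex bytes 9c 0a 11 29 is 4 bytes ≤ B = 5; zero-pad to 5 bytes: K' = 9c 0a 11 29 00.
K' ⊕ ipad = aa 3c 27 1f 36.  K' ⊕ opad = c0 56 4d 75 5c.
Inner input = (K'⊕ipad) ∥ m = aa 3c 27 1f 36 ∥ 6b 64 61 6e.
Inner hash: sum = 170+60+39+31+54+107+100+97+110 = 768 → 03 00.
Outer input = (K'⊕opad) ∥ inner = c0 56 4d 75 5c ∥ 03 00.
Outer hash (tag): sum = 192+86+77+117+92+3+0 = 567 → 02 37.

0237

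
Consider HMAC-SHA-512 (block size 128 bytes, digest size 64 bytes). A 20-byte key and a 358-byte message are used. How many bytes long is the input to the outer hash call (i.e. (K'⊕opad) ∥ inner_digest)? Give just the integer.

Key is 20 ≤ 128 bytes, zero-padded: |K'| = 128.
Outer input = (K'⊕opad) ∥ H(inner) → 128 + 64 = 192 bytes.

192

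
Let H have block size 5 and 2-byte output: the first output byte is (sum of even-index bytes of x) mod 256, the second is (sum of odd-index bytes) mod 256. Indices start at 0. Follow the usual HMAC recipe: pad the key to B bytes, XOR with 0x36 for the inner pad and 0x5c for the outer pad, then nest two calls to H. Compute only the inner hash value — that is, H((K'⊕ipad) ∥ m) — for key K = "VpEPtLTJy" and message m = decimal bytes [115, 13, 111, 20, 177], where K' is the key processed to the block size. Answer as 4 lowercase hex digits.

7729

Key "VpEPtLTJy" = 56 70 45 50 74 4c 54 4a 79 is 9 bytes > B = 5, so hash it first: H(key) = dc 56, then zero-pad to 5 bytes: K' = dc 56 00 00 00.
K' ⊕ ipad = ea 60 36 36 36.
Inner input = ea 60 36 36 36 ∥ 73 0d 6f 14 b1.
Inner hash: even-index sum = 375 mod 256 = 119; odd-index sum = 553 mod 256 = 41 → 77 29.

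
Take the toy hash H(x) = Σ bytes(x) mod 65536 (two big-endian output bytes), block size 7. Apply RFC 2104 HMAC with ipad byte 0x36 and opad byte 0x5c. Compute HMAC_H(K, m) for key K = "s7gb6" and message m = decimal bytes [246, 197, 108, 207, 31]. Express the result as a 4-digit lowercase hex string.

02a5

Key "s7gb6" = 73 37 67 62 36 is 5 bytes ≤ B = 7; zero-pad to 7 bytes: K' = 73 37 67 62 36 00 00.
K' ⊕ ipad = 45 01 51 54 00 36 36.  K' ⊕ opad = 2f 6b 3b 3e 6a 5c 5c.
Inner input = (K'⊕ipad) ∥ m = 45 01 51 54 00 36 36 ∥ f6 c5 6c cf 1f.
Inner hash: sum = 69+1+81+84+0+54+54+246+197+108+207+31 = 1132 → 04 6c.
Outer input = (K'⊕opad) ∥ inner = 2f 6b 3b 3e 6a 5c 5c ∥ 04 6c.
Outer hash (tag): sum = 47+107+59+62+106+92+92+4+108 = 677 → 02 a5.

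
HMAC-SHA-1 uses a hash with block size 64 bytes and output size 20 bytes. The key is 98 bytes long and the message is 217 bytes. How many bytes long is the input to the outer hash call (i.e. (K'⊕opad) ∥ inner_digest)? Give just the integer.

Key is 98 > 64 bytes, so it is hashed to 20 bytes then zero-padded to 64: |K'| = 64.
Outer input = (K'⊕opad) ∥ H(inner) → 64 + 20 = 84 bytes.

84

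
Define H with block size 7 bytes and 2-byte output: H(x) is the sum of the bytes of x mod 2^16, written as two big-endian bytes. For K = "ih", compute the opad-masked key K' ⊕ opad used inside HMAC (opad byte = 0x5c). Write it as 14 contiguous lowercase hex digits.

Key "ih" = 69 68 is 2 bytes ≤ B = 7; zero-pad to 7 bytes: K' = 69 68 00 00 00 00 00.
XOR each byte with 0x5c: 69⊕5c=35, 68⊕5c=34, 00⊕5c=5c, 00⊕5c=5c, 00⊕5c=5c, 00⊕5c=5c, 00⊕5c=5c.

35345c5c5c5c5c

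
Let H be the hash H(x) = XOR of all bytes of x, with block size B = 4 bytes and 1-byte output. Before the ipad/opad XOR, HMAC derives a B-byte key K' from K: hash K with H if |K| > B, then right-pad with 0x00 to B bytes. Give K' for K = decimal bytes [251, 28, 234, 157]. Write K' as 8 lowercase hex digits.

Key decimal bytes [251, 28, 234, 157] = fb 1c ea 9d is exactly B = 4 bytes: K' = fb 1c ea 9d.

fb1cea9d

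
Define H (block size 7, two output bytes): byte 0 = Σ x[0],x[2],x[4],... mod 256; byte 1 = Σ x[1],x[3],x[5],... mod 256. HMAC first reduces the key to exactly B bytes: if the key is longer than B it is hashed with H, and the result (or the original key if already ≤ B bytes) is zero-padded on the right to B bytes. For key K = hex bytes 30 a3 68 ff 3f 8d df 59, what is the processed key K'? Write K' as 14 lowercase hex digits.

|K| = 8 > B = 7, so first hash the key.
H(K): even-index sum = 438 mod 256 = 182; odd-index sum = 648 mod 256 = 136 → b6 88.
Zero-pad H(K) = b6 88 to 7 bytes: K' = b6 88 00 00 00 00 00.

b6880000000000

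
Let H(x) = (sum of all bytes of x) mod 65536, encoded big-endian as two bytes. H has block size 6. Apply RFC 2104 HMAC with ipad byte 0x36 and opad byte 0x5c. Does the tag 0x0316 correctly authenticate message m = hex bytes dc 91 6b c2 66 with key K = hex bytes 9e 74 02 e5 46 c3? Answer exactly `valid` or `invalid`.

valid

Key hex bytes 9e 74 02 e5 46 c3 is exactly B = 6 bytes: K' = 9e 74 02 e5 46 c3.
K' ⊕ ipad = a8 42 34 d3 70 f5; K' ⊕ opad = c2 28 5e b9 1a 9f.
Inner hash: sum = 168+66+52+211+112+245+220+145+107+194+102 = 1622 → 06 56.
Outer hash (recomputed tag): sum = 194+40+94+185+26+159+6+86 = 790 → 03 16.
Recomputed tag = 0316; claimed = 0316 → match.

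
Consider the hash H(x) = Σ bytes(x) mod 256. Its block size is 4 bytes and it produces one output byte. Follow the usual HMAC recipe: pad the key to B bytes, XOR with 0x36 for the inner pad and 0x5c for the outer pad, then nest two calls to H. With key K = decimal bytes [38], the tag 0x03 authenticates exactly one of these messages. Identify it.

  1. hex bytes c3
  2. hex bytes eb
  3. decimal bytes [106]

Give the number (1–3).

1

Key decimal bytes [38] = 26 is 1 byte ≤ B = 4; zero-pad to 4 bytes: K' = 26 00 00 00.
K' ⊕ ipad = 10 36 36 36; K' ⊕ opad = 7a 5c 5c 5c.
m1: inner = H(10 36 36 36 c3) = 75; tag = H(7a 5c 5c 5c 75) = 03 ← matches
m2: inner = H(10 36 36 36 eb) = 9d; tag = H(7a 5c 5c 5c 9d) = 2b
m3: inner = H(10 36 36 36 6a) = 1c; tag = H(7a 5c 5c 5c 1c) = aa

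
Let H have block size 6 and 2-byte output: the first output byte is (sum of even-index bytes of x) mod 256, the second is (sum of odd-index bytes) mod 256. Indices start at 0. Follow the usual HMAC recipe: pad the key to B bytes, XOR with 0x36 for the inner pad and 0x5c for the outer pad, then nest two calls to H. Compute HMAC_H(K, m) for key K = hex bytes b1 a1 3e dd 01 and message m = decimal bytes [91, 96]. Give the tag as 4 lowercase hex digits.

Key hex bytes b1 a1 3e dd 01 is 5 bytes ≤ B = 6; zero-pad to 6 bytes: K' = b1 a1 3e dd 01 00.
K' ⊕ ipad = 87 97 08 eb 37 36.  K' ⊕ opad = ed fd 62 81 5d 5c.
Inner input = (K'⊕ipad) ∥ m = 87 97 08 eb 37 36 ∥ 5b 60.
Inner hash: even-index sum = 289 mod 256 = 33; odd-index sum = 536 mod 256 = 24 → 21 18.
Outer input = (K'⊕opad) ∥ inner = ed fd 62 81 5d 5c ∥ 21 18.
Outer hash (tag): even-index sum = 461 mod 256 = 205; odd-index sum = 498 mod 256 = 242 → cd f2.

cdf2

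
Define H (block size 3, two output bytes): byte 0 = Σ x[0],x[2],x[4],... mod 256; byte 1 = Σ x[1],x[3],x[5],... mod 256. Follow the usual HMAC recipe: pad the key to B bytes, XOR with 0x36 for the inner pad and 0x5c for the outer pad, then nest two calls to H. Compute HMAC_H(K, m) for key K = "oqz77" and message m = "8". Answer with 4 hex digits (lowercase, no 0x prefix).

ae40

Key "oqz77" = 6f 71 7a 37 37 is 5 bytes > B = 3, so hash it first: H(key) = 20 a8, then zero-pad to 3 bytes: K' = 20 a8 00.
K' ⊕ ipad = 16 9e 36.  K' ⊕ opad = 7c f4 5c.
Inner input = (K'⊕ipad) ∥ m = 16 9e 36 ∥ 38.
Inner hash: even-index sum = 76 mod 256 = 76; odd-index sum = 214 mod 256 = 214 → 4c d6.
Outer input = (K'⊕opad) ∥ inner = 7c f4 5c ∥ 4c d6.
Outer hash (tag): even-index sum = 430 mod 256 = 174; odd-index sum = 320 mod 256 = 64 → ae 40.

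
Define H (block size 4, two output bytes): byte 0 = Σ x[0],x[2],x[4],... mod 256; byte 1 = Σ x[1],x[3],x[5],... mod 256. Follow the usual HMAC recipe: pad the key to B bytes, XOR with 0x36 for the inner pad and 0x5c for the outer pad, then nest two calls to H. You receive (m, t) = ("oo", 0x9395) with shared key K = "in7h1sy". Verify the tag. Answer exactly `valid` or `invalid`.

Key "in7h1sy" = 69 6e 37 68 31 73 79 is 7 bytes > B = 4, so hash it first: H(key) = 4a 49, then zero-pad to 4 bytes: K' = 4a 49 00 00.
K' ⊕ ipad = 7c 7f 36 36; K' ⊕ opad = 16 15 5c 5c.
Inner hash: even-index sum = 289 mod 256 = 33; odd-index sum = 292 mod 256 = 36 → 21 24.
Outer hash (recomputed tag): even-index sum = 147 mod 256 = 147; odd-index sum = 149 mod 256 = 149 → 93 95.
Recomputed tag = 9395; claimed = 9395 → match.

valid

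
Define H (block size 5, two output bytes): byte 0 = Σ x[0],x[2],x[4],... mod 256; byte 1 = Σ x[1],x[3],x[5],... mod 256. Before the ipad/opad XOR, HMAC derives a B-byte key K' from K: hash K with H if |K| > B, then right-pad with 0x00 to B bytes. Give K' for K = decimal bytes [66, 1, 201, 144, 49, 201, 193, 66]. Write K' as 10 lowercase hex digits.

|K| = 8 > B = 5, so first hash the key.
H(K): even-index sum = 509 mod 256 = 253; odd-index sum = 412 mod 256 = 156 → fd 9c.
Zero-pad H(K) = fd 9c to 5 bytes: K' = fd 9c 00 00 00.

fd9c000000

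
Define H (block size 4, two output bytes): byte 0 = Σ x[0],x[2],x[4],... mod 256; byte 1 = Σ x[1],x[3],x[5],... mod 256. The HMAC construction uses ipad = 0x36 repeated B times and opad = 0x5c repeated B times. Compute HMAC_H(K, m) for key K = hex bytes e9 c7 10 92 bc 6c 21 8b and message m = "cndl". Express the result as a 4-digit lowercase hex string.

c3de

Key hex bytes e9 c7 10 92 bc 6c 21 8b is 8 bytes > B = 4, so hash it first: H(key) = d6 50, then zero-pad to 4 bytes: K' = d6 50 00 00.
K' ⊕ ipad = e0 66 36 36.  K' ⊕ opad = 8a 0c 5c 5c.
Inner input = (K'⊕ipad) ∥ m = e0 66 36 36 ∥ 63 6e 64 6c.
Inner hash: even-index sum = 477 mod 256 = 221; odd-index sum = 374 mod 256 = 118 → dd 76.
Outer input = (K'⊕opad) ∥ inner = 8a 0c 5c 5c ∥ dd 76.
Outer hash (tag): even-index sum = 451 mod 256 = 195; odd-index sum = 222 mod 256 = 222 → c3 de.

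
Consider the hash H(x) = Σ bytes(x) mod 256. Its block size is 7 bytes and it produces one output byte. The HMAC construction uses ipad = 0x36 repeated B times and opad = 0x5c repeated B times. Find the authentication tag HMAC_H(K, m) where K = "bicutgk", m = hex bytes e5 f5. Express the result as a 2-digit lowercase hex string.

8a

Key "bicutgk" = 62 69 63 75 74 67 6b is exactly B = 7 bytes: K' = 62 69 63 75 74 67 6b.
K' ⊕ ipad = 54 5f 55 43 42 51 5d.  K' ⊕ opad = 3e 35 3f 29 28 3b 37.
Inner input = (K'⊕ipad) ∥ m = 54 5f 55 43 42 51 5d ∥ e5 f5.
Inner hash: sum = 84+95+85+67+66+81+93+229+245 = 1045; mod 256 = 21 → 15.
Outer input = (K'⊕opad) ∥ inner = 3e 35 3f 29 28 3b 37 ∥ 15.
Outer hash (tag): sum = 62+53+63+41+40+59+55+21 = 394; mod 256 = 138 → 8a.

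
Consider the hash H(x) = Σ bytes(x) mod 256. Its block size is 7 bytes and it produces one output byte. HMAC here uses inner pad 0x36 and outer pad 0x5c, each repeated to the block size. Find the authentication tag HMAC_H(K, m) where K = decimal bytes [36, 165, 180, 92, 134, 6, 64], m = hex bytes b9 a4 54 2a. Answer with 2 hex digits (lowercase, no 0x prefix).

Key decimal bytes [36, 165, 180, 92, 134, 6, 64] = 24 a5 b4 5c 86 06 40 is exactly B = 7 bytes: K' = 24 a5 b4 5c 86 06 40.
K' ⊕ ipad = 12 93 82 6a b0 30 76.  K' ⊕ opad = 78 f9 e8 00 da 5a 1c.
Inner input = (K'⊕ipad) ∥ m = 12 93 82 6a b0 30 76 ∥ b9 a4 54 2a.
Inner hash: sum = 18+147+130+106+176+48+118+185+164+84+42 = 1218; mod 256 = 194 → c2.
Outer input = (K'⊕opad) ∥ inner = 78 f9 e8 00 da 5a 1c ∥ c2.
Outer hash (tag): sum = 120+249+232+0+218+90+28+194 = 1131; mod 256 = 107 → 6b.

6b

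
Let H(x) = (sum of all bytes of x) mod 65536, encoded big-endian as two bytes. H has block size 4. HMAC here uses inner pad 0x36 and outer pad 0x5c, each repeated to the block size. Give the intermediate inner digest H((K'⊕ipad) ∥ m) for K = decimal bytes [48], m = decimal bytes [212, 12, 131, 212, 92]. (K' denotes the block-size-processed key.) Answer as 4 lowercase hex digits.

Key decimal bytes [48] = 30 is 1 byte ≤ B = 4; zero-pad to 4 bytes: K' = 30 00 00 00.
K' ⊕ ipad = 06 36 36 36.
Inner input = 06 36 36 36 ∥ d4 0c 83 d4 5c.
Inner hash: sum = 6+54+54+54+212+12+131+212+92 = 827 → 03 3b.

033b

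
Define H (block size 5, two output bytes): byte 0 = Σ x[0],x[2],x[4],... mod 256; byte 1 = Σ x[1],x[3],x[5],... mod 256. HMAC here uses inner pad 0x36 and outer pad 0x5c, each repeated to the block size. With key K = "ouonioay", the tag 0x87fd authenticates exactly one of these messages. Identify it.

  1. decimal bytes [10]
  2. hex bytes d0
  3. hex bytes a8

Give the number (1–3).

Key "ouonioay" = 6f 75 6f 6e 69 6f 61 79 is 8 bytes > B = 5, so hash it first: H(key) = a8 cb, then zero-pad to 5 bytes: K' = a8 cb 00 00 00.
K' ⊕ ipad = 9e fd 36 36 36; K' ⊕ opad = f4 97 5c 5c 5c.
m1: inner = H(9e fd 36 36 36 0a) = 0a 3d; tag = H(f4 97 5c 5c 5c 0a 3d) = e9fd
m2: inner = H(9e fd 36 36 36 d0) = 0a 03; tag = H(f4 97 5c 5c 5c 0a 03) = affd
m3: inner = H(9e fd 36 36 36 a8) = 0a db; tag = H(f4 97 5c 5c 5c 0a db) = 87fd ← matches

3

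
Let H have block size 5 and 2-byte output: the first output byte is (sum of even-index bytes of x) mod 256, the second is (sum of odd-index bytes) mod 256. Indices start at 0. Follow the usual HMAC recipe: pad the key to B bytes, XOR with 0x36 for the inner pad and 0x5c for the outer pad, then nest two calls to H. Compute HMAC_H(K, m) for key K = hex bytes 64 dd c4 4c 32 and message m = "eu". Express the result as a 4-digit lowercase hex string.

084e

Key hex bytes 64 dd c4 4c 32 is exactly B = 5 bytes: K' = 64 dd c4 4c 32.
K' ⊕ ipad = 52 eb f2 7a 04.  K' ⊕ opad = 38 81 98 10 6e.
Inner input = (K'⊕ipad) ∥ m = 52 eb f2 7a 04 ∥ 65 75.
Inner hash: even-index sum = 445 mod 256 = 189; odd-index sum = 458 mod 256 = 202 → bd ca.
Outer input = (K'⊕opad) ∥ inner = 38 81 98 10 6e ∥ bd ca.
Outer hash (tag): even-index sum = 520 mod 256 = 8; odd-index sum = 334 mod 256 = 78 → 08 4e.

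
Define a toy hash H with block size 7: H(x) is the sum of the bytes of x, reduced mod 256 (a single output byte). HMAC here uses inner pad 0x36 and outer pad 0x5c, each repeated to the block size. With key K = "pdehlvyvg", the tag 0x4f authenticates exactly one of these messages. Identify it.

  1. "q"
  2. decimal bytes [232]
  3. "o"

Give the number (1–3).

Key "pdehlvyvg" = 70 64 65 68 6c 76 79 76 67 is 9 bytes > B = 7, so hash it first: H(key) = d9, then zero-pad to 7 bytes: K' = d9 00 00 00 00 00 00.
K' ⊕ ipad = ef 36 36 36 36 36 36; K' ⊕ opad = 85 5c 5c 5c 5c 5c 5c.
m1: inner = H(ef 36 36 36 36 36 36 71) = a4; tag = H(85 5c 5c 5c 5c 5c 5c a4) = 51
m2: inner = H(ef 36 36 36 36 36 36 e8) = 1b; tag = H(85 5c 5c 5c 5c 5c 5c 1b) = c8
m3: inner = H(ef 36 36 36 36 36 36 6f) = a2; tag = H(85 5c 5c 5c 5c 5c 5c a2) = 4f ← matches

3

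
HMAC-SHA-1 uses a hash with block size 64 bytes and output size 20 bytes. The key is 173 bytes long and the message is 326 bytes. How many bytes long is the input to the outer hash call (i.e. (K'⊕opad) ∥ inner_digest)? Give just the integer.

Key is 173 > 64 bytes, so it is hashed to 20 bytes then zero-padded to 64: |K'| = 64.
Outer input = (K'⊕opad) ∥ H(inner) → 64 + 20 = 84 bytes.

84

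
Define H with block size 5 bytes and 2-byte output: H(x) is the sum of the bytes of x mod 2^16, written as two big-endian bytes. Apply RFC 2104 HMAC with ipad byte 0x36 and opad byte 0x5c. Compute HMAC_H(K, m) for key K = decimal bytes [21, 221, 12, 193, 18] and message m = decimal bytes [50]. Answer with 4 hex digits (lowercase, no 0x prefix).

Key decimal bytes [21, 221, 12, 193, 18] = 15 dd 0c c1 12 is exactly B = 5 bytes: K' = 15 dd 0c c1 12.
K' ⊕ ipad = 23 eb 3a f7 24.  K' ⊕ opad = 49 81 50 9d 4e.
Inner input = (K'⊕ipad) ∥ m = 23 eb 3a f7 24 ∥ 32.
Inner hash: sum = 35+235+58+247+36+50 = 661 → 02 95.
Outer input = (K'⊕opad) ∥ inner = 49 81 50 9d 4e ∥ 02 95.
Outer hash (tag): sum = 73+129+80+157+78+2+149 = 668 → 02 9c.

029c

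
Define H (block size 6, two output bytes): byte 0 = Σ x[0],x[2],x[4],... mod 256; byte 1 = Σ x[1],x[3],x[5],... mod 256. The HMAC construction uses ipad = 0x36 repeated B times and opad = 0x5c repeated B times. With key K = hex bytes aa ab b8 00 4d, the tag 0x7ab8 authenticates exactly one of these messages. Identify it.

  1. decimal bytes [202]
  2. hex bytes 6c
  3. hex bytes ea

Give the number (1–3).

Key hex bytes aa ab b8 00 4d is 5 bytes ≤ B = 6; zero-pad to 6 bytes: K' = aa ab b8 00 4d 00.
K' ⊕ ipad = 9c 9d 8e 36 7b 36; K' ⊕ opad = f6 f7 e4 5c 11 5c.
m1: inner = H(9c 9d 8e 36 7b 36 ca) = 6f 09; tag = H(f6 f7 e4 5c 11 5c 6f 09) = 5ab8
m2: inner = H(9c 9d 8e 36 7b 36 6c) = 11 09; tag = H(f6 f7 e4 5c 11 5c 11 09) = fcb8
m3: inner = H(9c 9d 8e 36 7b 36 ea) = 8f 09; tag = H(f6 f7 e4 5c 11 5c 8f 09) = 7ab8 ← matches

3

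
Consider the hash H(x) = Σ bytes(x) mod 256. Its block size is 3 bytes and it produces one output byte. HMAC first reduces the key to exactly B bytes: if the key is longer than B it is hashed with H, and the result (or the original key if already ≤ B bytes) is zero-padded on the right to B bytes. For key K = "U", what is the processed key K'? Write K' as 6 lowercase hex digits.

550000

Key "U" = 55 is 1 byte ≤ B = 3; zero-pad to 3 bytes: K' = 55 00 00.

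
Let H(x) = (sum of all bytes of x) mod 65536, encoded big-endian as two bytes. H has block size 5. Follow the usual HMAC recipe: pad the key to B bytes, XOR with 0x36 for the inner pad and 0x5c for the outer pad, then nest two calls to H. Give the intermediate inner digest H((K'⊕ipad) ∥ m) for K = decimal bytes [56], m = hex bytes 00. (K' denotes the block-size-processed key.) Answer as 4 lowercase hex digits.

Key decimal bytes [56] = 38 is 1 byte ≤ B = 5; zero-pad to 5 bytes: K' = 38 00 00 00 00.
K' ⊕ ipad = 0e 36 36 36 36.
Inner input = 0e 36 36 36 36 ∥ 00.
Inner hash: sum = 14+54+54+54+54+0 = 230 → 00 e6.

00e6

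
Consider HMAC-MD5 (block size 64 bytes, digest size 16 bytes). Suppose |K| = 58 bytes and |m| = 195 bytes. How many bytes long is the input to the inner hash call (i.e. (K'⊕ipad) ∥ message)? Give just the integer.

259

Key is 58 ≤ 64 bytes, zero-padded: |K'| = 64.
Inner input = (K'⊕ipad) ∥ m → 64 + 195 = 259 bytes.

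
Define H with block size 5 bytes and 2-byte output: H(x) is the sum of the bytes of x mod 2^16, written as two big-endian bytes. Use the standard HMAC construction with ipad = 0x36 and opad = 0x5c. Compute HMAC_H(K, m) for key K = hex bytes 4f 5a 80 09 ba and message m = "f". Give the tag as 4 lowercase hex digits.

02fe

Key hex bytes 4f 5a 80 09 ba is exactly B = 5 bytes: K' = 4f 5a 80 09 ba.
K' ⊕ ipad = 79 6c b6 3f 8c.  K' ⊕ opad = 13 06 dc 55 e6.
Inner input = (K'⊕ipad) ∥ m = 79 6c b6 3f 8c ∥ 66.
Inner hash: sum = 121+108+182+63+140+102 = 716 → 02 cc.
Outer input = (K'⊕opad) ∥ inner = 13 06 dc 55 e6 ∥ 02 cc.
Outer hash (tag): sum = 19+6+220+85+230+2+204 = 766 → 02 fe.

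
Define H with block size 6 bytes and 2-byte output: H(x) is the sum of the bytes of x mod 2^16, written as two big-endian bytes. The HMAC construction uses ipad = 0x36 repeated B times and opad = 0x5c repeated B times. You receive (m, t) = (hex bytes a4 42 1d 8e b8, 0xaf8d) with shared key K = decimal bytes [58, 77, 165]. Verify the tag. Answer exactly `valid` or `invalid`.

invalid

Key decimal bytes [58, 77, 165] = 3a 4d a5 is 3 bytes ≤ B = 6; zero-pad to 6 bytes: K' = 3a 4d a5 00 00 00.
K' ⊕ ipad = 0c 7b 93 36 36 36; K' ⊕ opad = 66 11 f9 5c 5c 5c.
Inner hash: sum = 12+123+147+54+54+54+164+66+29+142+184 = 1029 → 04 05.
Outer hash (recomputed tag): sum = 102+17+249+92+92+92+4+5 = 653 → 02 8d.
Recomputed tag = 028d; claimed = af8d → mismatch.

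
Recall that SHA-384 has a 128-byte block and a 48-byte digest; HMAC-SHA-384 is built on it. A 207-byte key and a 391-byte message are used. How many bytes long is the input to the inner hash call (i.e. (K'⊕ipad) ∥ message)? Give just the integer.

Key is 207 > 128 bytes, so it is hashed to 48 bytes then zero-padded to 128: |K'| = 128.
Inner input = (K'⊕ipad) ∥ m → 128 + 391 = 519 bytes.

519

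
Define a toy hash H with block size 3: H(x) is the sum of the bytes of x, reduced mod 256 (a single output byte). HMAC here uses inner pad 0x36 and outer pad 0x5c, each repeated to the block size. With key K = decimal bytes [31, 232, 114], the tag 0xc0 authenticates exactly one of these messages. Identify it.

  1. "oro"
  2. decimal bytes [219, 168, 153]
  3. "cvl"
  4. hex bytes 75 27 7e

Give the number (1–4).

Key decimal bytes [31, 232, 114] = 1f e8 72 is exactly B = 3 bytes: K' = 1f e8 72.
K' ⊕ ipad = 29 de 44; K' ⊕ opad = 43 b4 2e.
m1: inner = H(29 de 44 6f 72 6f) = 9b; tag = H(43 b4 2e 9b) = c0 ← matches
m2: inner = H(29 de 44 db a8 99) = 67; tag = H(43 b4 2e 67) = 8c
m3: inner = H(29 de 44 63 76 6c) = 90; tag = H(43 b4 2e 90) = b5
m4: inner = H(29 de 44 75 27 7e) = 65; tag = H(43 b4 2e 65) = 8a

1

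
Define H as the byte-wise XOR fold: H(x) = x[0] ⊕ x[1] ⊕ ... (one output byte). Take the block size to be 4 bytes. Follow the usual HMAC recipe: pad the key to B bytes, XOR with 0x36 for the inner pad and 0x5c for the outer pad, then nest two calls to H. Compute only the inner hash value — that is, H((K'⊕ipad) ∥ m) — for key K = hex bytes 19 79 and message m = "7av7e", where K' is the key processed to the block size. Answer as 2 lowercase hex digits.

Key hex bytes 19 79 is 2 bytes ≤ B = 4; zero-pad to 4 bytes: K' = 19 79 00 00.
K' ⊕ ipad = 2f 4f 36 36.
Inner input = 2f 4f 36 36 ∥ 37 61 76 37 65.
Inner hash: XOR 2f⊕4f⊕36⊕36⊕37⊕61⊕76⊕37⊕65 = 12.

12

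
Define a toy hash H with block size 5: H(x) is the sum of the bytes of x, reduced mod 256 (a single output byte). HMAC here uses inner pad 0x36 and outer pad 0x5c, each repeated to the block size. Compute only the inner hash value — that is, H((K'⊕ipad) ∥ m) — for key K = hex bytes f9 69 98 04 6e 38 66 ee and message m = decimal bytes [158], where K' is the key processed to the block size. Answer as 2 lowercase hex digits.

44

Key hex bytes f9 69 98 04 6e 38 66 ee is 8 bytes > B = 5, so hash it first: H(key) = f8, then zero-pad to 5 bytes: K' = f8 00 00 00 00.
K' ⊕ ipad = ce 36 36 36 36.
Inner input = ce 36 36 36 36 ∥ 9e.
Inner hash: sum = 206+54+54+54+54+158 = 580; mod 256 = 68 → 44.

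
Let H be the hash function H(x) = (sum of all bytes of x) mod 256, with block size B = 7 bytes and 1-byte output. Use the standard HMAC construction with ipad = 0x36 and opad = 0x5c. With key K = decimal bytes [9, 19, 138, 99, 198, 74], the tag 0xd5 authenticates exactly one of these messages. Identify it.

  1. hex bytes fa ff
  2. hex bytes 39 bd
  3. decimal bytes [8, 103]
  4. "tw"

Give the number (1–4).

1

Key decimal bytes [9, 19, 138, 99, 198, 74] = 09 13 8a 63 c6 4a is 6 bytes ≤ B = 7; zero-pad to 7 bytes: K' = 09 13 8a 63 c6 4a 00.
K' ⊕ ipad = 3f 25 bc 55 f0 7c 36; K' ⊕ opad = 55 4f d6 3f 9a 16 5c.
m1: inner = H(3f 25 bc 55 f0 7c 36 fa ff) = 10; tag = H(55 4f d6 3f 9a 16 5c 10) = d5 ← matches
m2: inner = H(3f 25 bc 55 f0 7c 36 39 bd) = 0d; tag = H(55 4f d6 3f 9a 16 5c 0d) = d2
m3: inner = H(3f 25 bc 55 f0 7c 36 08 67) = 86; tag = H(55 4f d6 3f 9a 16 5c 86) = 4b
m4: inner = H(3f 25 bc 55 f0 7c 36 74 77) = 02; tag = H(55 4f d6 3f 9a 16 5c 02) = c7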